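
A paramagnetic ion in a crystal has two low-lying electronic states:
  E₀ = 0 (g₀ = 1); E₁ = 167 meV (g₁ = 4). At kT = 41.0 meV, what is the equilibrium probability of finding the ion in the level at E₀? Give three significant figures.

Eᵢ/kT = 0, 4.0732.
Z = Σ gᵢe^(−Eᵢ/kT) = 1·e^(−0) + 4·e^(−4.0732) = 1.0000 + 0.068091 = 1.0681.
P₀ = g₀ e^(−E₀/kT) / Z = 1.0000/1.0681 = 0.936.

0.936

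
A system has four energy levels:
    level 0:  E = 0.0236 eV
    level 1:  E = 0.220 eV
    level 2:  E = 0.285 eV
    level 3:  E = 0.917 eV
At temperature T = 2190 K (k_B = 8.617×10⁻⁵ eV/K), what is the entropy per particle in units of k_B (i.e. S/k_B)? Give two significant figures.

0.95

k_BT = 8.617×10⁻⁵ × 2190 K = 0.1887 eV.
Eᵢ/kT = 0.1251, 1.166, 1.510, 4.860.
Z = Σ e^(−Eᵢ/kT) = e^(−0.1251) + e^(−1.166) + e^(−1.510) + e^(−4.860) = 0.8824 + 0.3116 + 0.2209 + 0.007750 = 1.423.
⟨E⟩ = Σ EᵢPᵢ = 0.1120 eV.
S/k_B = ln Z + ⟨E⟩/kT = ln(1.423) + 0.1120/0.1887 = 0.3528 + 0.5935 = 0.95.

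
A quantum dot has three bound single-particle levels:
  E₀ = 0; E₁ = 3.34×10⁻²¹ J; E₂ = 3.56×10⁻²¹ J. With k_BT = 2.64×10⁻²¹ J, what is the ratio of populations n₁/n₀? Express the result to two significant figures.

n₁/n₀ = exp[−(E₁−E₀)/kT] = exp(−(3.34 ×10⁻²¹ J)/(2.64 ×10⁻²¹ J)) = exp(-1.265) = 0.28.

0.28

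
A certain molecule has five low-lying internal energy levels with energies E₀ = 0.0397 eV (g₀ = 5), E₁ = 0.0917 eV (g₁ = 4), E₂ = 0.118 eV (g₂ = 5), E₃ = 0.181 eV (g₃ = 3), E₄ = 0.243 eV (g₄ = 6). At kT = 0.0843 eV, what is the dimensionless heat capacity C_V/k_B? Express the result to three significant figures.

Eᵢ/kT = 0.47094, 1.0878, 1.3998, 2.1471, 2.8826.
Z = Σ gᵢe^(−Eᵢ/kT) = 5·e^(−0.47094) + 4·e^(−1.0878) + 5·e^(−1.3998) + 3·e^(−2.1471) + 6·e^(−2.8826) = 3.1221 + 1.3478 + 1.2332 + 0.35047 + 0.33593 = 6.3895.
⟨E⟩ = 0.084220 eV, ⟨E²⟩ = 0.010133 eV².
C_V/k_B = (⟨E²⟩ − ⟨E⟩²)/(kT)² = (0.010133 − 0.0070930)/0.0071065 = 0.428.

0.428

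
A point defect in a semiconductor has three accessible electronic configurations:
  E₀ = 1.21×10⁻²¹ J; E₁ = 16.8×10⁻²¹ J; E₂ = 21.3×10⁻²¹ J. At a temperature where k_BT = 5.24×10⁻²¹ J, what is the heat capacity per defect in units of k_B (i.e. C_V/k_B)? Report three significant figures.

0.670

Eᵢ/kT = 0.23092, 3.2061, 4.0649.
Z = Σ e^(−Eᵢ/kT) = e^(−0.23092) + e^(−3.2061) + e^(−4.0649) = 0.79380 + 0.040514 + 0.017165 = 0.85148.
⟨E⟩ = 2.3568, ⟨E²⟩ = 23.940.
C_V/k_B = (⟨E²⟩ − ⟨E⟩²)/(kT)² = (23.940 − 5.5545)/27.458 = 0.670.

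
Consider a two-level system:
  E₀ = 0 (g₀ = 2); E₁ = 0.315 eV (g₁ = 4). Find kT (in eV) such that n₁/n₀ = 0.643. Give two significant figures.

n₁/n₀ = (g₁/g₀) exp[−(E₁−E₀)/kT] = 0.643.
⇒ (E₁−E₀)/kT = ln((4/2)/0.643) = ln(3.110) = 1.135.
kT = 0.315 eV / 1.135 = 0.28 eV.

0.28 eV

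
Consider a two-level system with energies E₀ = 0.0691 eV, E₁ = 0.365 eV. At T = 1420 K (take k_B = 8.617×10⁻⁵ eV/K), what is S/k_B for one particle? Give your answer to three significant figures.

0.283

k_BT = 8.617×10⁻⁵ × 1420 K = 0.12236 eV.
Eᵢ/kT = 0.56473, 2.9830.
Z = Σ e^(−Eᵢ/kT) = e^(−0.56473) + e^(−2.9830) = 0.56851 + 0.050641 = 0.61915.
⟨E⟩ = Σ EᵢPᵢ = 0.093302 eV.
S/k_B = ln Z + ⟨E⟩/kT = ln(0.61915) + 0.093302/0.12236 = -0.47941 + 0.76252 = 0.283.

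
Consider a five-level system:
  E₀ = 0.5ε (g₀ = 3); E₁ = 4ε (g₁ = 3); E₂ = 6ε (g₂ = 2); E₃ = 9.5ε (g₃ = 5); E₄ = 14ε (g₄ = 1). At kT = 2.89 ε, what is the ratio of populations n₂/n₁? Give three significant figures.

n₂/n₁ = (g₂/g₁) exp[−(E₂−E₁)/kT] = (2/3) × exp(−(2ε)/(2.89ε)) = (2/3) × exp(-0.69204) = 0.334.

0.334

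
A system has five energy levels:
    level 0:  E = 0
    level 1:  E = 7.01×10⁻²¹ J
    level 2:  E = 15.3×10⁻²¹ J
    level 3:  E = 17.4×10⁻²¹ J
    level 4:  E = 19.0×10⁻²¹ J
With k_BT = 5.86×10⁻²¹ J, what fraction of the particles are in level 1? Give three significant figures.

Eᵢ/kT = 0, 1.1962, 2.6109, 2.9693, 3.2423.
Z = Σ e^(−Eᵢ/kT) = e^(−0) + e^(−1.1962) + e^(−2.6109) + e^(−2.9693) + e^(−3.2423) = 1.0000 + 0.30234 + 0.073468 + 0.051339 + 0.039074 = 1.4662.
P₁ = e^(−E₁/kT) / Z = 0.30234/1.4662 = 0.206.

0.206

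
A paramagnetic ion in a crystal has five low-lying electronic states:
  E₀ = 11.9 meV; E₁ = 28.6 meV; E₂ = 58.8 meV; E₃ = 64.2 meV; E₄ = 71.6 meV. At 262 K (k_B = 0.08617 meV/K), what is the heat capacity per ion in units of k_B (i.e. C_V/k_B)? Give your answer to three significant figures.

k_BT = 0.08617 × 262 K = 22.577 meV.
Eᵢ/kT = 0.52709, 1.2668, 2.6044, 2.8436, 3.1714.
Z = Σ e^(−Eᵢ/kT) = e^(−0.52709) + e^(−1.2668) + e^(−2.6044) + e^(−2.8436) + e^(−3.1714) = 0.59032 + 0.28173 + 0.073947 + 0.058216 + 0.041945 = 1.0462.
⟨E⟩ = 25.015 meV, ⟨E²⟩ = 979.44 meV².
C_V/k_B = (⟨E²⟩ − ⟨E⟩²)/(kT)² = (979.44 − 625.75)/509.72 = 0.694.

0.694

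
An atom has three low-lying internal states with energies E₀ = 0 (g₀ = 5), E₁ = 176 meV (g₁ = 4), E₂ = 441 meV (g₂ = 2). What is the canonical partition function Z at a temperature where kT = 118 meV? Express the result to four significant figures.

Z = 5.948

Eᵢ/kT = 0, 1.49153, 3.73729.
Z = Σ gᵢe^(−Eᵢ/kT) = 5·e^(−0) + 4·e^(−1.49153) + 2·e^(−3.73729) = 5.00000 + 0.900112 + 0.0476371 = 5.94775.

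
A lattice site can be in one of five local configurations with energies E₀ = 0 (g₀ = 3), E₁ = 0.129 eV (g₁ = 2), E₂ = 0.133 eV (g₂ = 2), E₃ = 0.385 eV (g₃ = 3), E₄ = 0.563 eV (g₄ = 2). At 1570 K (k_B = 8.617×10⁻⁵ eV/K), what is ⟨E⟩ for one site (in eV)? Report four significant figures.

0.06003 eV

k_BT = 8.617×10⁻⁵ × 1570 K = 0.135287 eV.
Eᵢ/kT = 0, 0.953528, 0.983095, 2.84580, 4.16152.
Z = Σ gᵢe^(−Eᵢ/kT) = 3·e^(−0) + 2·e^(−0.953528) + 2·e^(−0.983095) + 3·e^(−2.84580) + 2·e^(−4.16152) = 3.00000 + 0.770758 + 0.748303 + 0.174263 + 0.0311677 = 4.72449.
⟨E⟩ = Σ Eᵢ gᵢe^(−Eᵢ/kT) / Z = (0·3.00000 + 0.129·0.770758 + 0.133·0.748303 + 0.385·0.174263 + 0.563·0.0311677) / 4.72449 = 0.06003 eV.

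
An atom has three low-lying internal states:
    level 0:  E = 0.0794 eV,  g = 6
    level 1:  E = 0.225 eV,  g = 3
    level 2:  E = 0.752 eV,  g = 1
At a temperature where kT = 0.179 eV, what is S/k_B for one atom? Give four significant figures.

Eᵢ/kT = 0.443575, 1.25698, 4.20112.
Z = Σ gᵢe^(−Eᵢ/kT) = 6·e^(−0.443575) + 3·e^(−1.25698) + 1·e^(−4.20112) = 3.85043 + 0.853536 + 0.0149788 = 4.71894.
⟨E⟩ = Σ EᵢPᵢ = 0.107870 eV.
S/k_B = ln Z + ⟨E⟩/kT = ln(4.71894) + 0.107870/0.179 = 1.55158 + 0.602626 = 2.154.

2.154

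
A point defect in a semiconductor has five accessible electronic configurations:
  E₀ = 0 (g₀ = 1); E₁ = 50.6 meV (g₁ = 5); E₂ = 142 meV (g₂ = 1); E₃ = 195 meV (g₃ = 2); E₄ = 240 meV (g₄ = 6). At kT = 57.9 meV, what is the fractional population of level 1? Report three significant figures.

0.625

Eᵢ/kT = 0, 0.87392, 2.4525, 3.3679, 4.1451.
Z = Σ gᵢe^(−Eᵢ/kT) = 1·e^(−0) + 5·e^(−0.87392) + 1·e^(−2.4525) + 2·e^(−3.3679) + 6·e^(−4.1451) = 1.0000 + 2.0866 + 0.086078 + 0.068924 + 0.095051 = 3.3367.
P₁ = g₁ e^(−E₁/kT) / Z = 2.0866/3.3367 = 0.625.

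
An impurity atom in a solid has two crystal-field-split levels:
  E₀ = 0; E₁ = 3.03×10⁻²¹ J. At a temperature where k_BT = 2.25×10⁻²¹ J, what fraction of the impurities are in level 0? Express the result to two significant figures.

0.79

Eᵢ/kT = 0, 1.347.
Z = Σ e^(−Eᵢ/kT) = e^(−0) + e^(−1.347) = 1.000 + 0.2600 = 1.260.
P₀ = e^(−E₀/kT) / Z = 1.000/1.260 = 0.79.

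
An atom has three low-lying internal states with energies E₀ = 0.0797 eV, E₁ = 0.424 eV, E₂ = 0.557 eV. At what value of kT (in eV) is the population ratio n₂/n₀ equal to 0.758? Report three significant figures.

n₂/n₀ = exp[−(E₂−E₀)/kT] = 0.758.
⇒ (E₂−E₀)/kT = ln(1/0.758) = ln(1.3193) = 0.27710.
kT = 0.4773 eV / 0.27710 = 1.72 eV.

1.72 eV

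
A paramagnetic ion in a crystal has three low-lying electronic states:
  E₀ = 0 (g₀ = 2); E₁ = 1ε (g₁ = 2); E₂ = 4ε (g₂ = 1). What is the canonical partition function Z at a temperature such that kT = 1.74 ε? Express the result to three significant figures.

Eᵢ/kT = 0, 0.57471, 2.2989.
Z = Σ gᵢe^(−Eᵢ/kT) = 2·e^(−0) + 2·e^(−0.57471) + 1·e^(−2.2989) = 2.0000 + 1.1257 + 0.10037 = 3.2261.

Z = 3.23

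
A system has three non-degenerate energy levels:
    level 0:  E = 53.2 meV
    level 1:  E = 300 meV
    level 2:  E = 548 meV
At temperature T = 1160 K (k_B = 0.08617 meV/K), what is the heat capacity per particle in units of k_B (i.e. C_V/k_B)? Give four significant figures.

0.5817

k_BT = 0.08617 × 1160 K = 99.9572 meV.
Eᵢ/kT = 0.532228, 3.00128, 5.48235.
Z = Σ e^(−Eᵢ/kT) = e^(−0.532228) + e^(−3.00128) + e^(−5.48235) = 0.587295 + 0.0497234 + 0.00415954 = 0.641178.
⟨E⟩ = 75.5493 meV, ⟨E²⟩ = 11520.1 meV².
C_V/k_B = (⟨E²⟩ − ⟨E⟩²)/(kT)² = (11520.1 − 5707.70)/9991.44 = 0.5817.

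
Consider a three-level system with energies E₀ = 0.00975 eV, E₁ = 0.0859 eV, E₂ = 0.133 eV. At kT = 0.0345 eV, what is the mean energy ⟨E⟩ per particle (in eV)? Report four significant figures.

0.02015 eV

Eᵢ/kT = 0.282609, 2.48986, 3.85507.
Z = Σ e^(−Eᵢ/kT) = e^(−0.282609) + e^(−2.48986) + e^(−3.85507) = 0.753814 + 0.0829216 + 0.0211721 = 0.857908.
⟨E⟩ = Σ Eᵢ e^(−Eᵢ/kT) / Z = (0.00975·0.753814 + 0.0859·0.0829216 + 0.133·0.0211721) / 0.857908 = 0.02015 eV.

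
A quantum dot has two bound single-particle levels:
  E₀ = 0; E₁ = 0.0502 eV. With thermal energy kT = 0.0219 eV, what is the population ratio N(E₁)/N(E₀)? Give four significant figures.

n₁/n₀ = exp[−(E₁−E₀)/kT] = exp(−(0.0502 eV)/(0.0219 eV)) = exp(-2.29224) = 0.1010.

0.1010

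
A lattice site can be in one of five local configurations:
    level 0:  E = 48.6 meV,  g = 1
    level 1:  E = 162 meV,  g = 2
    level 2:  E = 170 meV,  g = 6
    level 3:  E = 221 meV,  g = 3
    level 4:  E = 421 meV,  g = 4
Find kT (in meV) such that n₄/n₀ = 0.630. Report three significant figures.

201 meV

n₄/n₀ = (g₄/g₀) exp[−(E₄−E₀)/kT] = 0.630.
⇒ (E₄−E₀)/kT = ln((4/1)/0.630) = ln(6.3492) = 1.8483.
kT = 372.4 meV / 1.8483 = 201 meV.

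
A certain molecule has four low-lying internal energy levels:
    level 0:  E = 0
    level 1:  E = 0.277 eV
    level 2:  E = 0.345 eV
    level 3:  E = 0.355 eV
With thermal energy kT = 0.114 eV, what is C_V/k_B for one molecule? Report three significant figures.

Eᵢ/kT = 0, 2.4298, 3.0263, 3.1140.
Z = Σ e^(−Eᵢ/kT) = e^(−0) + e^(−2.4298) + e^(−3.0263) + e^(−3.1140) = 1.0000 + 0.088054 + 0.048495 + 0.044423 = 1.1810.
⟨E⟩ = 0.048173 eV, ⟨E²⟩ = 0.015349 eV².
C_V/k_B = (⟨E²⟩ − ⟨E⟩²)/(kT)² = (0.015349 − 0.0023206)/0.012996 = 1.00.

1.00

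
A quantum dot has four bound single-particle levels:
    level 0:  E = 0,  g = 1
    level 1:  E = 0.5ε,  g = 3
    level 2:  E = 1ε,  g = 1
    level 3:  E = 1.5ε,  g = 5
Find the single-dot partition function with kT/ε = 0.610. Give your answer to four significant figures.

Z = 2.943

Eᵢ/kT = 0, 0.819672, 1.63934, 2.45902.
Z = Σ gᵢe^(−Eᵢ/kT) = 1·e^(−0) + 3·e^(−0.819672) + 1·e^(−1.63934) + 5·e^(−2.45902) = 1.00000 + 1.32173 + 0.194108 + 0.427594 = 2.94343.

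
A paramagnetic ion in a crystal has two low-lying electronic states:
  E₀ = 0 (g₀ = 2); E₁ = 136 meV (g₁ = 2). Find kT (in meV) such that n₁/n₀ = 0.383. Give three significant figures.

142 meV

n₁/n₀ = (g₁/g₀) exp[−(E₁−E₀)/kT] = 0.383.
⇒ (E₁−E₀)/kT = ln((2/2)/0.383) = ln(2.6110) = 0.95973.
kT = 136 meV / 0.95973 = 142 meV.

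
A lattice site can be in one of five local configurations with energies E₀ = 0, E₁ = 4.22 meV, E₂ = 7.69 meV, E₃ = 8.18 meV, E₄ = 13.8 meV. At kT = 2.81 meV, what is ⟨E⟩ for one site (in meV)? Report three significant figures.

Eᵢ/kT = 0, 1.5018, 2.7367, 2.9110, 4.9110.
Z = Σ e^(−Eᵢ/kT) = e^(−0) + e^(−1.5018) + e^(−2.7367) + e^(−2.9110) + e^(−4.9110) = 1.0000 + 0.22273 + 0.064784 + 0.054421 + 0.0073651 = 1.3493.
⟨E⟩ = Σ Eᵢ e^(−Eᵢ/kT) / Z = (0·1.0000 + 4.22·0.22273 + 7.69·0.064784 + 8.18·0.054421 + 13.8·0.0073651) / 1.3493 = 1.47 meV.

1.47 meV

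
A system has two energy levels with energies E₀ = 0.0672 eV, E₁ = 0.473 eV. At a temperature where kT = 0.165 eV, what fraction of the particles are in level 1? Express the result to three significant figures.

Eᵢ/kT = 0.40727, 2.8667.
Z = Σ e^(−Eᵢ/kT) = e^(−0.40727) + e^(−2.8667) = 0.66546 + 0.056886 = 0.72235.
P₁ = e^(−E₁/kT) / Z = 0.056886/0.72235 = 0.0788.

0.0788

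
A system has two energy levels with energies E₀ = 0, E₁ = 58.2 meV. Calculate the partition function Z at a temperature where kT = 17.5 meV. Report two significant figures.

Eᵢ/kT = 0, 3.326.
Z = Σ e^(−Eᵢ/kT) = e^(−0) + e^(−3.326) = 1.000 + 0.03594 = 1.036.

Z = 1.0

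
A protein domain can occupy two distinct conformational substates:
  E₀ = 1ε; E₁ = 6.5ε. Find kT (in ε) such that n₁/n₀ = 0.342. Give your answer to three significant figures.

5.13 ε

n₁/n₀ = exp[−(E₁−E₀)/kT] = 0.342.
⇒ (E₁−E₀)/kT = ln(1/0.342) = ln(2.9240) = 1.0730.
kT = 5.5ε / 1.0730 = 5.13 ε.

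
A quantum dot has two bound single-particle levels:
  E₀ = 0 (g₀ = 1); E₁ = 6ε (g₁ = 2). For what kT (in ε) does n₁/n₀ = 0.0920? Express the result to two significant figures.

n₁/n₀ = (g₁/g₀) exp[−(E₁−E₀)/kT] = 0.0920.
⇒ (E₁−E₀)/kT = ln((2/1)/0.0920) = ln(21.74) = 3.079.
kT = 6ε / 3.079 = 1.9 ε.

1.9 ε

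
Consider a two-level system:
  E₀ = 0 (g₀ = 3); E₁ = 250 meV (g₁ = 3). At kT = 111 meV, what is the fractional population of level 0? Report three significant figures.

Eᵢ/kT = 0, 2.2523.
Z = Σ gᵢe^(−Eᵢ/kT) = 3·e^(−0) + 3·e^(−2.2523) = 3.0000 + 0.31547 = 3.3155.
P₀ = g₀ e^(−E₀/kT) / Z = 3.0000/3.3155 = 0.905.

0.905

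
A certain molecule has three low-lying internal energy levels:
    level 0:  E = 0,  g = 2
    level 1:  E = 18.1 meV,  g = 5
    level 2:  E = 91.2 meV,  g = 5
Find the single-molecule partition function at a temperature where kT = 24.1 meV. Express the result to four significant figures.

Eᵢ/kT = 0, 0.751037, 3.78423.
Z = Σ gᵢe^(−Eᵢ/kT) = 2·e^(−0) + 5·e^(−0.751037) + 5·e^(−3.78423) = 2.00000 + 2.35938 + 0.113632 = 4.47301.

Z = 4.473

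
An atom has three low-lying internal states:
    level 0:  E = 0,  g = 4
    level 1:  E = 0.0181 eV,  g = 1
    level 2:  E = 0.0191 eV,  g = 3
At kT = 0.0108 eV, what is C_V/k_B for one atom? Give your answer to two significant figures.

Eᵢ/kT = 0, 1.676, 1.769.
Z = Σ gᵢe^(−Eᵢ/kT) = 4·e^(−0) + 1·e^(−1.676) + 3·e^(−1.769) = 4.000 + 0.1871 + 0.5115 = 4.699.
⟨E⟩ = 0.002800 eV, ⟨E²⟩ = 0.00005276 eV².
C_V/k_B = (⟨E²⟩ − ⟨E⟩²)/(kT)² = (0.00005276 − 0.000007840)/0.0001166 = 0.39.

0.39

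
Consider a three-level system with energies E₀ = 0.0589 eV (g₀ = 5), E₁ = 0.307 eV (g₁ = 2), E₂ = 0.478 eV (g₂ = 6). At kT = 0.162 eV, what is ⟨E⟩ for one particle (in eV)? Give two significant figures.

Eᵢ/kT = 0.3636, 1.895, 2.951.
Z = Σ gᵢe^(−Eᵢ/kT) = 5·e^(−0.3636) + 2·e^(−1.895) + 6·e^(−2.951) = 3.476 + 0.3006 + 0.3137 = 4.090.
⟨E⟩ = Σ Eᵢ gᵢe^(−Eᵢ/kT) / Z = (0.0589·3.476 + 0.307·0.3006 + 0.478·0.3137) / 4.090 = 0.11 eV.

0.11 eV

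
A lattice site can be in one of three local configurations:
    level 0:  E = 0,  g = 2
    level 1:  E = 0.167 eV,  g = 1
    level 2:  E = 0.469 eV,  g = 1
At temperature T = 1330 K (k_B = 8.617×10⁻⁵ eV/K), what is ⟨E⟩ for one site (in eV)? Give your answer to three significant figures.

0.0208 eV

k_BT = 8.617×10⁻⁵ × 1330 K = 0.11461 eV.
Eᵢ/kT = 0, 1.4571, 4.0921.
Z = Σ gᵢe^(−Eᵢ/kT) = 2·e^(−0) + 1·e^(−1.4571) + 1·e^(−4.0921) = 2.0000 + 0.23291 + 0.016704 = 2.2496.
⟨E⟩ = Σ Eᵢ gᵢe^(−Eᵢ/kT) / Z = (0·2.0000 + 0.167·0.23291 + 0.469·0.016704) / 2.2496 = 0.0208 eV.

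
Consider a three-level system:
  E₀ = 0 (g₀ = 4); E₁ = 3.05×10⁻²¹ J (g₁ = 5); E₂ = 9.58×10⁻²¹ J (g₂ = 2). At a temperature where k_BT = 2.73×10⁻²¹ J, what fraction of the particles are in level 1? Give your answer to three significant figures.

Eᵢ/kT = 0, 1.1172, 3.5092.
Z = Σ gᵢe^(−Eᵢ/kT) = 4·e^(−0) + 5·e^(−1.1172) + 2·e^(−3.5092) = 4.0000 + 1.6360 + 0.059842 = 5.6958.
P₁ = g₁ e^(−E₁/kT) / Z = 1.6360/5.6958 = 0.287.

0.287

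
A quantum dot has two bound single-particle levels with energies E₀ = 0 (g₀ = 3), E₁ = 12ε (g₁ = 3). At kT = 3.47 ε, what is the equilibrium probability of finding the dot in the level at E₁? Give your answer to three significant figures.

Eᵢ/kT = 0, 3.4582.
Z = Σ gᵢe^(−Eᵢ/kT) = 3·e^(−0) + 3·e^(−3.4582) = 3.0000 + 0.094459 = 3.0945.
P₁ = g₁ e^(−E₁/kT) / Z = 0.094459/3.0945 = 0.0305.

0.0305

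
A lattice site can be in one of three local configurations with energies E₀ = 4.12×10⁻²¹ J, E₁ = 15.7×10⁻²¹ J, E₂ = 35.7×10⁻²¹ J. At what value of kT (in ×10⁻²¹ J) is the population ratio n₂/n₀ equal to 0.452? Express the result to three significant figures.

39.8 ×10⁻²¹ J

n₂/n₀ = exp[−(E₂−E₀)/kT] = 0.452.
⇒ (E₂−E₀)/kT = ln(1/0.452) = ln(2.2124) = 0.79408.
kT = 31.58 ×10⁻²¹ J / 0.79408 = 39.8 ×10⁻²¹ J.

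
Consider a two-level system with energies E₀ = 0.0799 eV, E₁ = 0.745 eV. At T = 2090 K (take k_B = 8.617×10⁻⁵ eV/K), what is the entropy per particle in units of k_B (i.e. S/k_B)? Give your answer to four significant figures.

k_BT = 8.617×10⁻⁵ × 2090 K = 0.180095 eV.
Eᵢ/kT = 0.443655, 4.13671.
Z = Σ e^(−Eᵢ/kT) = e^(−0.443655) + e^(−4.13671) = 0.641687 + 0.0159753 = 0.657662.
⟨E⟩ = Σ EᵢPᵢ = 0.0960560 eV.
S/k_B = ln Z + ⟨E⟩/kT = ln(0.657662) + 0.0960560/0.180095 = -0.419064 + 0.533363 = 0.1143.

0.1143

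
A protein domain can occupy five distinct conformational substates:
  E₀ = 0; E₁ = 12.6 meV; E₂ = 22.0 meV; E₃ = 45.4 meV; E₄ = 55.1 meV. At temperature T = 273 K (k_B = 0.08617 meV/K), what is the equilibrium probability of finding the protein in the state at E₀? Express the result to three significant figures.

k_BT = 0.08617 × 273 K = 23.524 meV.
Eᵢ/kT = 0, 0.53562, 0.93522, 1.9299, 2.3423.
Z = Σ e^(−Eᵢ/kT) = e^(−0) + e^(−0.53562) + e^(−0.93522) + e^(−1.9299) + e^(−2.3423) = 1.0000 + 0.58531 + 0.39250 + 0.14516 + 0.096106 = 2.2191.
P₀ = e^(−E₀/kT) / Z = 1.0000/2.2191 = 0.451.

0.451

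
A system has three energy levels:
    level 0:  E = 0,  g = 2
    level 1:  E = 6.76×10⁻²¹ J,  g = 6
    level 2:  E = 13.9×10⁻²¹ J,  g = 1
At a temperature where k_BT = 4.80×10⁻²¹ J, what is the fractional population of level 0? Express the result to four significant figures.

0.5678

Eᵢ/kT = 0, 1.40833, 2.89583.
Z = Σ gᵢe^(−Eᵢ/kT) = 2·e^(−0) + 6·e^(−1.40833) + 1·e^(−2.89583) = 2.00000 + 1.46731 + 0.0552531 = 3.52256.
P₀ = g₀ e^(−E₀/kT) / Z = 2.00000/3.52256 = 0.5678.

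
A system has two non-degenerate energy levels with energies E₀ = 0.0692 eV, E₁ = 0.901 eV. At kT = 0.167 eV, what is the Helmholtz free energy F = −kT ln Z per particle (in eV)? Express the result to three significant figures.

Eᵢ/kT = 0.41437, 5.3952.
Z = Σ e^(−Eᵢ/kT) = e^(−0.41437) + e^(−5.3952) = 0.66076 + 0.0045383 = 0.66530.
F = −kT ln Z = −0.167 × ln(0.66530) = −0.167 × -0.40752 = 0.0681 eV.

0.0681 eV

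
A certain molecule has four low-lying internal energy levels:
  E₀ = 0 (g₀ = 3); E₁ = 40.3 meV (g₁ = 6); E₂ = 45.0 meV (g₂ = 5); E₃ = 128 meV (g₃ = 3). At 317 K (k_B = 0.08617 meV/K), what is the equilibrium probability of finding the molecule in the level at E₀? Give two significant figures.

k_BT = 0.08617 × 317 K = 27.32 meV.
Eᵢ/kT = 0, 1.475, 1.647, 4.685.
Z = Σ gᵢe^(−Eᵢ/kT) = 3·e^(−0) + 6·e^(−1.475) + 5·e^(−1.647) + 3·e^(−4.685) = 3.000 + 1.373 + 0.9631 + 0.02770 = 5.364.
P₀ = g₀ e^(−E₀/kT) / Z = 3.000/5.364 = 0.56.

0.56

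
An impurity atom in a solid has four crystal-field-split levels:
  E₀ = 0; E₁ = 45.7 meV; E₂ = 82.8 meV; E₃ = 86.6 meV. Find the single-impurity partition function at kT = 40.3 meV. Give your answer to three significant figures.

Z = 1.57

Eᵢ/kT = 0, 1.1340, 2.0546, 2.1489.
Z = Σ e^(−Eᵢ/kT) = e^(−0) + e^(−1.1340) + e^(−2.0546) + e^(−2.1489) = 1.0000 + 0.32174 + 0.12814 + 0.11661 = 1.5665.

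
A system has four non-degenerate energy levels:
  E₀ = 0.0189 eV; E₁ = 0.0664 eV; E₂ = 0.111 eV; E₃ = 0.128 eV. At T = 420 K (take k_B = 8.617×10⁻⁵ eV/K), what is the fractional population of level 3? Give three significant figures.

0.0351

k_BT = 8.617×10⁻⁵ × 420 K = 0.036191 eV.
Eᵢ/kT = 0.52223, 1.8347, 3.0671, 3.5368.
Z = Σ e^(−Eᵢ/kT) = e^(−0.52223) + e^(−1.8347) + e^(−3.0671) + e^(−3.5368) = 0.59320 + 0.15966 + 0.046556 + 0.029106 = 0.82852.
P₃ = e^(−E₃/kT) / Z = 0.029106/0.82852 = 0.0351.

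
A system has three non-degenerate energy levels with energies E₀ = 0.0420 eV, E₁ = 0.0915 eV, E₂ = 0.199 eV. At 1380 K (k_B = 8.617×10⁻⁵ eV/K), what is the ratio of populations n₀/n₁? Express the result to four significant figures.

1.516

k_BT = 8.617×10⁻⁵ × 1380 K = 0.118915 eV.
n₀/n₁ = exp[−(E₀−E₁)/kT] = exp(−(-0.0495 eV)/(0.118915 eV)) = exp(0.416264) = 1.516.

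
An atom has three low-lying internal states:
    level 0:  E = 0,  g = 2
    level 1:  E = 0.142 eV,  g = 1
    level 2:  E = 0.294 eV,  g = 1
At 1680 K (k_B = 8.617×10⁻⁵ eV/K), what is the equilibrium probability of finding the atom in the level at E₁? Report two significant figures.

k_BT = 8.617×10⁻⁵ × 1680 K = 0.1448 eV.
Eᵢ/kT = 0, 0.9807, 2.030.
Z = Σ gᵢe^(−Eᵢ/kT) = 2·e^(−0) + 1·e^(−0.9807) + 1·e^(−2.030) = 2.000 + 0.3750 + 0.1313 = 2.506.
P₁ = g₁ e^(−E₁/kT) / Z = 0.3750/2.506 = 0.15.

0.15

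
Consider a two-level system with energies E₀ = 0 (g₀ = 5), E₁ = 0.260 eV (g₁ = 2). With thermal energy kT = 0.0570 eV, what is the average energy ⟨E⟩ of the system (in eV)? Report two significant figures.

Eᵢ/kT = 0, 4.561.
Z = Σ gᵢe^(−Eᵢ/kT) = 5·e^(−0) + 2·e^(−4.561) = 5.000 + 0.02090 = 5.021.
⟨E⟩ = Σ Eᵢ gᵢe^(−Eᵢ/kT) / Z = (0·5.000 + 0.260·0.02090) / 5.021 = 0.0011 eV.

0.0011 eV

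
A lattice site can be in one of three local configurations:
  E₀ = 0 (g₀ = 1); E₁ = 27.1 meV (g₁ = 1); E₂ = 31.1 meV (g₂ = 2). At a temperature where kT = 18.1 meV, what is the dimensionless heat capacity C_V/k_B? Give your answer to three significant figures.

Eᵢ/kT = 0, 1.4972, 1.7182.
Z = Σ gᵢe^(−Eᵢ/kT) = 1·e^(−0) + 1·e^(−1.4972) + 2·e^(−1.7182) = 1.0000 + 0.22376 + 0.35878 = 1.5825.
⟨E⟩ = 10.883 meV, ⟨E²⟩ = 323.13 meV².
C_V/k_B = (⟨E²⟩ − ⟨E⟩²)/(kT)² = (323.13 − 118.44)/327.61 = 0.625.

0.625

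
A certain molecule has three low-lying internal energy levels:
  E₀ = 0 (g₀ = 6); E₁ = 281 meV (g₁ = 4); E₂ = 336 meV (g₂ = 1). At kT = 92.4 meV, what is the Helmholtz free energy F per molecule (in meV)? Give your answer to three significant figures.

Eᵢ/kT = 0, 3.0411, 3.6364.
Z = Σ gᵢe^(−Eᵢ/kT) = 6·e^(−0) + 4·e^(−3.0411) + 1·e^(−3.6364) = 6.0000 + 0.19113 + 0.026347 = 6.2175.
F = −kT ln Z = −92.4 × ln(6.2175) = −92.4 × 1.8274 = -169 meV.

-169 meV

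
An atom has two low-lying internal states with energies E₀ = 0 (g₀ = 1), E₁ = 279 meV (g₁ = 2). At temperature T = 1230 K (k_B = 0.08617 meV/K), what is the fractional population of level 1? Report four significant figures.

k_BT = 0.08617 × 1230 K = 105.989 meV.
Eᵢ/kT = 0, 2.63235.
Z = Σ gᵢe^(−Eᵢ/kT) = 1·e^(−0) + 2·e^(−2.63235) = 1.00000 + 0.143819 = 1.14382.
P₁ = g₁ e^(−E₁/kT) / Z = 0.143819/1.14382 = 0.1257.

0.1257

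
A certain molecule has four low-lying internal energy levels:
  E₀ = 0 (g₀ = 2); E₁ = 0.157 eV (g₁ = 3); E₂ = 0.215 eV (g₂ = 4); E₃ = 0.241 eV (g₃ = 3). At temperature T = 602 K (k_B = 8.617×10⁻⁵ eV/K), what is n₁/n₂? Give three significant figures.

2.29

k_BT = 8.617×10⁻⁵ × 602 K = 0.051874 eV.
n₁/n₂ = (g₁/g₂) exp[−(E₁−E₂)/kT] = (3/4) × exp(−(-0.058 eV)/(0.051874 eV)) = (3/4) × exp(1.1181) = 2.29.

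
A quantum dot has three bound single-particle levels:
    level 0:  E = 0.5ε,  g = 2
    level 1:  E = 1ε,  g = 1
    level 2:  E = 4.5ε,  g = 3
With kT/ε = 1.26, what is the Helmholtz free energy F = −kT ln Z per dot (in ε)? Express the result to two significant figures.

-0.80 ε

Eᵢ/kT = 0.3968, 0.7937, 3.571.
Z = Σ gᵢe^(−Eᵢ/kT) = 2·e^(−0.3968) + 1·e^(−0.7937) + 3·e^(−3.571) = 1.345 + 0.4522 + 0.08438 = 1.882.
F = −kT ln Z = −1.26 × ln(1.882) = −1.26 × 0.6323 = -0.80 ε.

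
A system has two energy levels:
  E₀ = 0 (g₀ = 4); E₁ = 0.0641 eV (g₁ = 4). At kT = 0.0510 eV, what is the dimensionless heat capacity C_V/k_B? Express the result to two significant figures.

0.27

Eᵢ/kT = 0, 1.257.
Z = Σ gᵢe^(−Eᵢ/kT) = 4·e^(−0) + 4·e^(−1.257) = 4.000 + 1.138 = 5.138.
⟨E⟩ = 0.01420 eV, ⟨E²⟩ = 0.0009100 eV².
C_V/k_B = (⟨E²⟩ − ⟨E⟩²)/(kT)² = (0.0009100 − 0.0002016)/0.002601 = 0.27.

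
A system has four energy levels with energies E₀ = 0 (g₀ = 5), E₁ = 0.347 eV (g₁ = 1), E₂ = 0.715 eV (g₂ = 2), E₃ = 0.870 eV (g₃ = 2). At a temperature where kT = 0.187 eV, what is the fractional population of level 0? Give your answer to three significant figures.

0.958

Eᵢ/kT = 0, 1.8556, 3.8235, 4.6524.
Z = Σ gᵢe^(−Eᵢ/kT) = 5·e^(−0) + 1·e^(−1.8556) + 2·e^(−3.8235) + 2·e^(−4.6524) = 5.0000 + 0.15636 + 0.043702 + 0.019077 = 5.2191.
P₀ = g₀ e^(−E₀/kT) / Z = 5.0000/5.2191 = 0.958.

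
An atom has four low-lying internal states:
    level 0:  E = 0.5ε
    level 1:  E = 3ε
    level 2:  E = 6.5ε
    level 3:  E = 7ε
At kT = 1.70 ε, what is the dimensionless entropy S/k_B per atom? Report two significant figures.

0.66

Eᵢ/kT = 0.2941, 1.765, 3.824, 4.118.
Z = Σ e^(−Eᵢ/kT) = e^(−0.2941) + e^(−1.765) + e^(−3.824) + e^(−4.118) = 0.7452 + 0.1712 + 0.02184 + 0.01628 = 0.9545.
⟨E⟩ = Σ EᵢPᵢ = 1.197 ε.
S/k_B = ln Z + ⟨E⟩/kT = ln(0.9545) + 1.197/1.70 = -0.04657 + 0.7041 = 0.66.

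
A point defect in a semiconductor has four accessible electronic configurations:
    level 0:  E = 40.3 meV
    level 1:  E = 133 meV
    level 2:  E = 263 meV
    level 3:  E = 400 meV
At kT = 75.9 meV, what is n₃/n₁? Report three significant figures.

0.0297

n₃/n₁ = exp[−(E₃−E₁)/kT] = exp(−(267 meV)/(75.9 meV)) = exp(-3.5178) = 0.0297.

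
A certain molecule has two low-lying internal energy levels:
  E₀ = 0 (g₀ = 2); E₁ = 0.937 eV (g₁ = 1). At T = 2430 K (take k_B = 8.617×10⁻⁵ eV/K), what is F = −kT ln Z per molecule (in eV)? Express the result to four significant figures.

-0.1463 eV

k_BT = 8.617×10⁻⁵ × 2430 K = 0.209393 eV.
Eᵢ/kT = 0, 4.47484.
Z = Σ gᵢe^(−Eᵢ/kT) = 2·e^(−0) + 1·e^(−4.47484) = 2.00000 + 0.0113920 = 2.01139.
F = −kT ln Z = −0.209393 × ln(2.01139) = −0.209393 × 0.698826 = -0.1463 eV.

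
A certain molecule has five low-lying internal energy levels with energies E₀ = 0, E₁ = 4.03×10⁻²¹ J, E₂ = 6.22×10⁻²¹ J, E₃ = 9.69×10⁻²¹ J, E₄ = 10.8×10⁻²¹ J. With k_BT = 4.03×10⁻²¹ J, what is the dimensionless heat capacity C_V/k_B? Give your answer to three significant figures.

0.688

Eᵢ/kT = 0, 1.0000, 1.5434, 2.4045, 2.6799.
Z = Σ e^(−Eᵢ/kT) = e^(−0) + e^(−1.0000) + e^(−1.5434) + e^(−2.4045) + e^(−2.6799) = 1.0000 + 0.36788 + 0.21365 + 0.090311 + 0.068570 = 1.7404.
⟨E⟩ = 2.5437, ⟨E²⟩ = 17.650.
C_V/k_B = (⟨E²⟩ − ⟨E⟩²)/(kT)² = (17.650 − 6.4704)/16.241 = 0.688.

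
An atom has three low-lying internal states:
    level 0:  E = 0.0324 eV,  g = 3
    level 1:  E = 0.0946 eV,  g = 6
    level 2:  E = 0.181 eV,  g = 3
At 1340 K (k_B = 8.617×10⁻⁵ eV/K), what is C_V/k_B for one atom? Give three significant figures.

0.164

k_BT = 8.617×10⁻⁵ × 1340 K = 0.11547 eV.
Eᵢ/kT = 0.28059, 0.81926, 1.5675.
Z = Σ gᵢe^(−Eᵢ/kT) = 3·e^(−0.28059) + 6·e^(−0.81926) + 3·e^(−1.5675) = 2.2660 + 2.6445 + 0.62570 = 5.5362.
⟨E⟩ = 0.078906 eV, ⟨E²⟩ = 0.0084071 eV².
C_V/k_B = (⟨E²⟩ − ⟨E⟩²)/(kT)² = (0.0084071 − 0.0062262)/0.013333 = 0.164.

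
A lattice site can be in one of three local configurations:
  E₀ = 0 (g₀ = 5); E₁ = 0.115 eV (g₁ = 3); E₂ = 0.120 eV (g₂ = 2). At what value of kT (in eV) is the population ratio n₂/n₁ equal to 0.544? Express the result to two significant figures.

n₂/n₁ = (g₂/g₁) exp[−(E₂−E₁)/kT] = 0.544.
⇒ (E₂−E₁)/kT = ln((2/3)/0.544) = ln(1.225) = 0.2029.
kT = 0.005 eV / 0.2029 = 0.025 eV.

0.025 eV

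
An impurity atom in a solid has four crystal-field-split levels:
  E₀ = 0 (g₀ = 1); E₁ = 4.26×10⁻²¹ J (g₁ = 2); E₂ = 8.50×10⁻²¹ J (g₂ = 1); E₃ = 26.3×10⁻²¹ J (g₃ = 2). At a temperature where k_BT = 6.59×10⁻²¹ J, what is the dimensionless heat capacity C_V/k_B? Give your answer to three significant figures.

0.379

Eᵢ/kT = 0, 0.64643, 1.2898, 3.9909.
Z = Σ gᵢe^(−Eᵢ/kT) = 1·e^(−0) + 2·e^(−0.64643) + 1·e^(−1.2898) + 2·e^(−3.9909) = 1.0000 + 1.0478 + 0.27533 + 0.036966 = 2.3601.
⟨E⟩ = 3.2948, ⟨E²⟩ = 27.319.
C_V/k_B = (⟨E²⟩ − ⟨E⟩²)/(kT)² = (27.319 − 10.856)/43.428 = 0.379.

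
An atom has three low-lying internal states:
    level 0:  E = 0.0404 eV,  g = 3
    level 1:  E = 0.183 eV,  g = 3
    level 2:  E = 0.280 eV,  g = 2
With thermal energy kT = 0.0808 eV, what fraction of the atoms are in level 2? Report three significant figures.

Eᵢ/kT = 0.50000, 2.2649, 3.4653.
Z = Σ gᵢe^(−Eᵢ/kT) = 3·e^(−0.50000) + 3·e^(−2.2649) + 2·e^(−3.4653) = 1.8196 + 0.31152 + 0.062527 = 2.1936.
P₂ = g₂ e^(−E₂/kT) / Z = 0.062527/2.1936 = 0.0285.

0.0285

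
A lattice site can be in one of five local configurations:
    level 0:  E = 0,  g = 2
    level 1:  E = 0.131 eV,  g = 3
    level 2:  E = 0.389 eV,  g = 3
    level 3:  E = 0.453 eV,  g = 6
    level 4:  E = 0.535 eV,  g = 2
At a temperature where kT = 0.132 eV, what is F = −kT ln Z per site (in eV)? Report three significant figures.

-0.165 eV

Eᵢ/kT = 0, 0.99242, 2.9470, 3.4318, 4.0530.
Z = Σ gᵢe^(−Eᵢ/kT) = 2·e^(−0) + 3·e^(−0.99242) + 3·e^(−2.9470) + 6·e^(−3.4318) + 2·e^(−4.0530) = 2.0000 + 1.1120 + 0.15749 + 0.19397 + 0.034740 = 3.4982.
F = −kT ln Z = −0.132 × ln(3.4982) = −0.132 × 1.2522 = -0.165 eV.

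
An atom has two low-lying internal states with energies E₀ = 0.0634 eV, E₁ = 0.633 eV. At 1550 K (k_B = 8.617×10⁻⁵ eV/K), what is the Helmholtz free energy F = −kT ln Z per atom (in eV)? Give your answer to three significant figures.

0.0615 eV

k_BT = 8.617×10⁻⁵ × 1550 K = 0.13356 eV.
Eᵢ/kT = 0.47469, 4.7394.
Z = Σ e^(−Eᵢ/kT) = e^(−0.47469) + e^(−4.7394) = 0.62208 + 0.0087439 = 0.63082.
F = −kT ln Z = −0.13356 × ln(0.63082) = −0.13356 × -0.46073 = 0.0615 eV.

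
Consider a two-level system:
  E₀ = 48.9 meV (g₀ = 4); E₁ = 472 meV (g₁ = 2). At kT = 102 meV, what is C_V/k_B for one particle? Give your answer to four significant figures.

0.1338

Eᵢ/kT = 0.479412, 4.62745.
Z = Σ gᵢe^(−Eᵢ/kT) = 4·e^(−0.479412) + 2·e^(−4.62745) = 2.47659 + 0.0195593 = 2.49615.
⟨E⟩ = 52.2153 meV, ⟨E²⟩ = 4118.16 meV².
C_V/k_B = (⟨E²⟩ − ⟨E⟩²)/(kT)² = (4118.16 − 2726.44)/10404.0 = 0.1338.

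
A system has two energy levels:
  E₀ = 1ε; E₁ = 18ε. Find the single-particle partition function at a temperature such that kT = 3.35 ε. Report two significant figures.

Z = 0.75

Eᵢ/kT = 0.2985, 5.373.
Z = Σ e^(−Eᵢ/kT) = e^(−0.2985) + e^(−5.373) = 0.7419 + 0.004640 = 0.7465.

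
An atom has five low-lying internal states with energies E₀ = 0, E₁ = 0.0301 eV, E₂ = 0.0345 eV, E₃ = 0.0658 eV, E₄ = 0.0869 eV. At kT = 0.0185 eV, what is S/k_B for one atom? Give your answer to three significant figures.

Eᵢ/kT = 0, 1.6270, 1.8649, 3.5568, 4.6973.
Z = Σ e^(−Eᵢ/kT) = e^(−0) + e^(−1.6270) + e^(−1.8649) + e^(−3.5568) + e^(−4.6973) = 1.0000 + 0.19652 + 0.15491 + 0.028530 + 0.0091199 = 1.3891.
⟨E⟩ = Σ EᵢPᵢ = 0.010028 eV.
S/k_B = ln Z + ⟨E⟩/kT = ln(1.3891) + 0.010028/0.0185 = 0.32866 + 0.54205 = 0.871.

0.871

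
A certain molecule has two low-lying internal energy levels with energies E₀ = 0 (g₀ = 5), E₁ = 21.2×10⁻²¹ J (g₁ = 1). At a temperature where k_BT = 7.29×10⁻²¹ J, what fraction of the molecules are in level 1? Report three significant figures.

0.0108

Eᵢ/kT = 0, 2.9081.
Z = Σ gᵢe^(−Eᵢ/kT) = 5·e^(−0) + 1·e^(−2.9081) = 5.0000 + 0.054579 = 5.0546.
P₁ = g₁ e^(−E₁/kT) / Z = 0.054579/5.0546 = 0.0108.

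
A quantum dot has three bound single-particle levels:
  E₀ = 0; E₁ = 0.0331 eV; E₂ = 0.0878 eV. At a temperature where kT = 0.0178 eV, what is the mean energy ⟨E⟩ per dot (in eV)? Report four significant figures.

0.004977 eV

Eᵢ/kT = 0, 1.85955, 4.93258.
Z = Σ e^(−Eᵢ/kT) = e^(−0) + e^(−1.85955) + e^(−4.93258) = 1.00000 + 0.155743 + 0.00720788 = 1.16295.
⟨E⟩ = Σ Eᵢ e^(−Eᵢ/kT) / Z = (0·1.00000 + 0.0331·0.155743 + 0.0878·0.00720788) / 1.16295 = 0.004977 eV.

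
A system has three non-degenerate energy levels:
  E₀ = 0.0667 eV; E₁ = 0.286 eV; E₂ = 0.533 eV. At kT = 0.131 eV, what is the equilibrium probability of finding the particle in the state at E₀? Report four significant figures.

0.8224

Eᵢ/kT = 0.509160, 2.18321, 4.06870.
Z = Σ e^(−Eᵢ/kT) = e^(−0.509160) + e^(−2.18321) + e^(−4.06870) = 0.601000 + 0.112679 + 0.0170996 = 0.730779.
P₀ = e^(−E₀/kT) / Z = 0.601000/0.730779 = 0.8224.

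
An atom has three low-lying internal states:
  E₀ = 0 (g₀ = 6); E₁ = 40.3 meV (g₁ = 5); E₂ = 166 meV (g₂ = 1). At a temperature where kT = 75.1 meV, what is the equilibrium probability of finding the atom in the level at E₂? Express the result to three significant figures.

0.0121

Eᵢ/kT = 0, 0.53662, 2.2104.
Z = Σ gᵢe^(−Eᵢ/kT) = 6·e^(−0) + 5·e^(−0.53662) + 1·e^(−2.2104) = 6.0000 + 2.9236 + 0.10966 = 9.0333.
P₂ = g₂ e^(−E₂/kT) / Z = 0.10966/9.0333 = 0.0121.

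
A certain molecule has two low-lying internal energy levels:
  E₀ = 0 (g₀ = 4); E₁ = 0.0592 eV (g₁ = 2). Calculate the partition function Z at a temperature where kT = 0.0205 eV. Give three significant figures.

Eᵢ/kT = 0, 2.8878.
Z = Σ gᵢe^(−Eᵢ/kT) = 4·e^(−0) + 2·e^(−2.8878) = 4.0000 + 0.11140 = 4.1114.

Z = 4.11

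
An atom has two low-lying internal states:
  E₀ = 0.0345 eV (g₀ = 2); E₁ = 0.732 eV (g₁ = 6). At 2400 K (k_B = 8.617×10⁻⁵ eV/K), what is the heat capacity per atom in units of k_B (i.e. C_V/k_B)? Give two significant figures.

0.96

k_BT = 8.617×10⁻⁵ × 2400 K = 0.2068 eV.
Eᵢ/kT = 0.1668, 3.540.
Z = Σ gᵢe^(−Eᵢ/kT) = 2·e^(−0.1668) + 6·e^(−3.540) = 1.693 + 0.1741 = 1.867.
⟨E⟩ = 0.09954 eV, ⟨E²⟩ = 0.05105 eV².
C_V/k_B = (⟨E²⟩ − ⟨E⟩²)/(kT)² = (0.05105 − 0.009908)/0.04277 = 0.96.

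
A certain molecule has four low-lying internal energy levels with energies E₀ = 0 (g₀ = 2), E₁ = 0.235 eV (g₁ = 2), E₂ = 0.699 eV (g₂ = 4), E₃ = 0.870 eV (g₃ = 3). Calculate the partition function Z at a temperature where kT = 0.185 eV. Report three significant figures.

Eᵢ/kT = 0, 1.2703, 3.7784, 4.7027.
Z = Σ gᵢe^(−Eᵢ/kT) = 2·e^(−0) + 2·e^(−1.2703) + 4·e^(−3.7784) + 3·e^(−4.7027) = 2.0000 + 0.56149 + 0.091437 + 0.027212 = 2.6801.

Z = 2.68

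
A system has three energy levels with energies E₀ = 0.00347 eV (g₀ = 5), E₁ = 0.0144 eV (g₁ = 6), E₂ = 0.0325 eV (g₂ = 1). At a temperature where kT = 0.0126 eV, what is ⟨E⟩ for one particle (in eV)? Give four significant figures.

Eᵢ/kT = 0.275397, 1.14286, 2.57937.
Z = Σ gᵢe^(−Eᵢ/kT) = 5·e^(−0.275397) + 6·e^(−1.14286) + 1·e^(−2.57937) = 3.79635 + 1.91343 + 0.0758218 = 5.78560.
⟨E⟩ = Σ Eᵢ gᵢe^(−Eᵢ/kT) / Z = (0.00347·3.79635 + 0.0144·1.91343 + 0.0325·0.0758218) / 5.78560 = 0.007465 eV.

0.007465 eV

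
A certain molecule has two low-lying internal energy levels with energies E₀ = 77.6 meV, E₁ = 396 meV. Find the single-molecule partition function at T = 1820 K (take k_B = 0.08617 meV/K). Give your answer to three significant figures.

Z = 0.690

k_BT = 0.08617 × 1820 K = 156.83 meV.
Eᵢ/kT = 0.49480, 2.5250.
Z = Σ e^(−Eᵢ/kT) = e^(−0.49480) + e^(−2.5250) = 0.60969 + 0.080058 = 0.68975.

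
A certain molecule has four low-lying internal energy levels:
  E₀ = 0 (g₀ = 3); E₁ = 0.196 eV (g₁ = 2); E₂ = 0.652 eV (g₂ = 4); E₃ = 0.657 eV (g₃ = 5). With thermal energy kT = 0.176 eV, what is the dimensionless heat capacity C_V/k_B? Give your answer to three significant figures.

Eᵢ/kT = 0, 1.1136, 3.7045, 3.7330.
Z = Σ gᵢe^(−Eᵢ/kT) = 3·e^(−0) + 2·e^(−1.1136) + 4·e^(−3.7045) + 5·e^(−3.7330) = 3.0000 + 0.65675 + 0.098450 + 0.11960 = 3.8748.
⟨E⟩ = 0.070065 eV, ⟨E²⟩ = 0.030635 eV².
C_V/k_B = (⟨E²⟩ − ⟨E⟩²)/(kT)² = (0.030635 − 0.0049091)/0.030976 = 0.831.

0.831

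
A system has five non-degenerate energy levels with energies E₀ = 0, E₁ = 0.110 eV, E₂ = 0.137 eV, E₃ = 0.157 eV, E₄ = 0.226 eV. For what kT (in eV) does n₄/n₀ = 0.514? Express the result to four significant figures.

n₄/n₀ = exp[−(E₄−E₀)/kT] = 0.514.
⇒ (E₄−E₀)/kT = ln(1/0.514) = ln(1.94553) = 0.665534.
kT = 0.226 eV / 0.665534 = 0.3396 eV.

0.3396 eV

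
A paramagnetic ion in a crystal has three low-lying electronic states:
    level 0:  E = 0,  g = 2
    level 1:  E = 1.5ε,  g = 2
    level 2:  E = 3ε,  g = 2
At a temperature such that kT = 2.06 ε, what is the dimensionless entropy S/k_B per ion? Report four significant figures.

1.636

Eᵢ/kT = 0, 0.728155, 1.45631.
Z = Σ gᵢe^(−Eᵢ/kT) = 2·e^(−0) + 2·e^(−0.728155) + 2·e^(−1.45631) = 2.00000 + 0.965598 + 0.466190 = 3.43179.
⟨E⟩ = Σ EᵢPᵢ = 0.829587 ε.
S/k_B = ln Z + ⟨E⟩/kT = ln(3.43179) + 0.829587/2.06 = 1.23308 + 0.402712 = 1.636.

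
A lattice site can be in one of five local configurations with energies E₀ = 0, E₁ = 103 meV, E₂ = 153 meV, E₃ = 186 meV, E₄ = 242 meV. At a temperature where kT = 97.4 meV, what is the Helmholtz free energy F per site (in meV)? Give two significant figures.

-57 meV

Eᵢ/kT = 0, 1.057, 1.571, 1.910, 2.485.
Z = Σ e^(−Eᵢ/kT) = e^(−0) + e^(−1.057) + e^(−1.571) + e^(−1.910) + e^(−2.485) = 1.000 + 0.3475 + 0.2078 + 0.1481 + 0.08333 = 1.787.
F = −kT ln Z = −97.4 × ln(1.787) = −97.4 × 0.5805 = -57 meV.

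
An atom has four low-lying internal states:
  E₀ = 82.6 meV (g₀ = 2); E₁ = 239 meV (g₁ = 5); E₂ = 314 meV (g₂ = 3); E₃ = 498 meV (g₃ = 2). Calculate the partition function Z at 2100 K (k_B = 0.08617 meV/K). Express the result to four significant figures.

Z = 3.258

k_BT = 0.08617 × 2100 K = 180.957 meV.
Eᵢ/kT = 0.456462, 1.32076, 1.73522, 2.75204.
Z = Σ gᵢe^(−Eᵢ/kT) = 2·e^(−0.456462) + 5·e^(−1.32076) + 3·e^(−1.73522) + 2·e^(−2.75204) = 1.26704 + 1.33466 + 0.529084 + 0.127595 = 3.25838.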